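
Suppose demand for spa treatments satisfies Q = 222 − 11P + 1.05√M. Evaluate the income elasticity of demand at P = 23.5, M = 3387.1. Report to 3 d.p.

At P = 23.5, M = 3387.1: Q = 24.609.
Holding P constant, ∂Q/∂M = 1.05/(2√M) = 0.0090208.
η_M = (∂Q/∂M)·(M/Q) = 0.0090208 × (3387.1/24.609) = 1.242.

1.242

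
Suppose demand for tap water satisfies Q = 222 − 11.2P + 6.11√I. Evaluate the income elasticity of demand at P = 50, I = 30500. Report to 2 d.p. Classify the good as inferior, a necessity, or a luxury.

0.73 (necessity)

At P = 50, I = 30500: Q = 729.066.
Holding P constant, ∂Q/∂I = 6.11/(2√I) = 0.0174929.
η_I = (∂Q/∂I)·(I/Q) = 0.0174929 × (30500/729.066) = 0.73.
Since 0 < η < 1, this is a necessity.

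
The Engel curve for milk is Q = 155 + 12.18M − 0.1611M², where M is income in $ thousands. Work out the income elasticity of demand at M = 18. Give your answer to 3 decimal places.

At M = 18: Q = 322.0436.
dQ/dM = 12.18 − 0.3222M = 6.38040.
η = (dQ/dM)·(M/Q) = 6.38040 × (18/322.0436) = 0.357.

0.357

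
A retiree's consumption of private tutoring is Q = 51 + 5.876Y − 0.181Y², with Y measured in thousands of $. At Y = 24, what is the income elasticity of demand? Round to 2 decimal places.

At Y = 24: Q = 87.7680.
dQ/dY = 5.876 − 0.362Y = -2.81200.
η = (dQ/dY)·(Y/Q) = -2.81200 × (24/87.7680) = -0.77.

-0.77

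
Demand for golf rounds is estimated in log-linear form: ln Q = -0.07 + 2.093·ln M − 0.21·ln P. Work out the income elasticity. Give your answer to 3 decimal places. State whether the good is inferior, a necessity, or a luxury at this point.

In a log-linear demand, the coefficient on ln M is the income elasticity.
So η = 2.093.
η > 1 ⇒ luxury.

2.093 (luxury)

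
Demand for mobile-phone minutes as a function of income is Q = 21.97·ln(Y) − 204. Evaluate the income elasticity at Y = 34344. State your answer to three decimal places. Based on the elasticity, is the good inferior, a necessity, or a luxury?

0.863 (necessity)

At Y = 34344: Q = 25.459.
dQ/dY = 21.97/Y = 0.000639704 at this income.
η = (dQ/dY)·(Y/Q) = 0.000639704 × (34344/25.459) = 0.863.
Since 0 < η < 1, the good is a necessity.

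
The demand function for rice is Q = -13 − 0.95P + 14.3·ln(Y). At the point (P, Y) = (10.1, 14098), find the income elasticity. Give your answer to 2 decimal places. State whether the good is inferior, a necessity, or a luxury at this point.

At P = 10.1, Y = 14098: Q = 114.024.
Holding P constant, ∂Q/∂Y = 14.3/Y = 0.00101433.
η_Y = (∂Q/∂Y)·(Y/Q) = 0.00101433 × (14098/114.024) = 0.13.
Since 0 < η < 1, this is a necessity.

0.13 (necessity)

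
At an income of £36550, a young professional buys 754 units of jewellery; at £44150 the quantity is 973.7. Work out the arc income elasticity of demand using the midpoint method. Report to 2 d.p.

1.35

ΔQ = 973.7 − 754 = 219.7; midpoint Q̄ = (754 + 973.7)/2 = 863.85.
ΔI = 44150 − 36550 = 7600; midpoint Ī = (36550 + 44150)/2 = 40350.
η = (ΔQ/Q̄) ÷ (ΔI/Ī) = (219.7/863.85) ÷ (7600/40350) = 1.35.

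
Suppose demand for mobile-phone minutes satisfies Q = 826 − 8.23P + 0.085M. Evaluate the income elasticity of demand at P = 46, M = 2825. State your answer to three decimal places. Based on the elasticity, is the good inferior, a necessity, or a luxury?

0.349 (necessity)

At P = 46, M = 2825: Q = 687.545.
Holding P constant, ∂Q/∂M = 0.085.
η_M = (∂Q/∂M)·(M/Q) = 0.085 × (2825/687.545) = 0.349.
Since 0 < η < 1, this is a necessity.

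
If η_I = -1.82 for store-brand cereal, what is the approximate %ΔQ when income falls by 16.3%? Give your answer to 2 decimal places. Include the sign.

%ΔQ ≈ η × %ΔI = -1.82 × (-16.3%) = 29.67%.

29.67%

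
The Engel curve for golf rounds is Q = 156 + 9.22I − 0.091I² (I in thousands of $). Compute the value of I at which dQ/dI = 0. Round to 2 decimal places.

50.66

dQ/dI = 9.22 − 0.182I.
The good is inferior where dQ/dI < 0. Setting dQ/dI = 0 gives I = 9.22 / 0.182 = 50.66.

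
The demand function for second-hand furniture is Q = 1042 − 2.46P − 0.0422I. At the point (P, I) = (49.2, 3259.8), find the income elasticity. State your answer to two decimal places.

-0.18

At P = 49.2, I = 3259.8: Q = 783.404.
Holding P constant, ∂Q/∂I = −0.0422.
η_I = (∂Q/∂I)·(I/Q) = -0.0422 × (3259.8/783.404) = -0.18.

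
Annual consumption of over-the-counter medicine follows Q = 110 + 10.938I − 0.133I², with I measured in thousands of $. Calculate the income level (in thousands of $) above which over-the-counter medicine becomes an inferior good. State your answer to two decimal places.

dQ/dI = 10.938 − 0.266I.
The good is inferior where dQ/dI < 0. Setting dQ/dI = 0 gives I = 10.938 / 0.266 = 41.12.

41.12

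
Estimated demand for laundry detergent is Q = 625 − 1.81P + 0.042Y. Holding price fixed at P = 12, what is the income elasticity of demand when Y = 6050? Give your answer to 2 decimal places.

0.30

At P = 12, Y = 6050: Q = 857.380.
Holding P constant, ∂Q/∂Y = 0.042.
η_Y = (∂Q/∂Y)·(Y/Q) = 0.042 × (6050/857.380) = 0.30.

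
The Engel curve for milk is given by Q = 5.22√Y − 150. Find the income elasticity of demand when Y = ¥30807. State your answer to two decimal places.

0.60

At Y = 30807: Q = 766.210.
dQ/dY = 5.22/(2√Y) = 0.0148702 at this income.
η = (dQ/dY)·(Y/Q) = 0.0148702 × (30807/766.210) = 0.60.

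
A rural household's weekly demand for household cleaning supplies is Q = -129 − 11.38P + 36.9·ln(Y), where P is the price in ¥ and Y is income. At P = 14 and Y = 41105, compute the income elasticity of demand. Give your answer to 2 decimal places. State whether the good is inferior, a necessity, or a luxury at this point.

At P = 14, Y = 41105: Q = 103.701.
Holding P constant, ∂Q/∂Y = 36.9/Y = 0.000897701.
η_Y = (∂Q/∂Y)·(Y/Q) = 0.000897701 × (41105/103.701) = 0.36.
Since 0 < η < 1, this is a necessity.

0.36 (necessity)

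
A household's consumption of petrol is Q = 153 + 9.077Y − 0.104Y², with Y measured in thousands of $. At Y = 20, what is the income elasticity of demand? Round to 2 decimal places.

0.34

At Y = 20: Q = 292.9400.
dQ/dY = 9.077 − 0.208Y = 4.91700.
η = (dQ/dY)·(Y/Q) = 4.91700 × (20/292.9400) = 0.34.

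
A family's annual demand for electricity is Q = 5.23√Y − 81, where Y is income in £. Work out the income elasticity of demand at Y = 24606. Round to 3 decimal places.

0.555

At Y = 24606: Q = 739.393.
dQ/dY = 5.23/(2√Y) = 0.0166706 at this income.
η = (dQ/dY)·(Y/Q) = 0.0166706 × (24606/739.393) = 0.555.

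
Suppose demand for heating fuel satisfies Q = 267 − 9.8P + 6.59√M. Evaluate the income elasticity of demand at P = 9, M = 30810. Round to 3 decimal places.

At P = 9, M = 30810: Q = 1335.528.
Holding P constant, ∂Q/∂M = 6.59/(2√M) = 0.018772.
η_M = (∂Q/∂M)·(M/Q) = 0.018772 × (30810/1335.528) = 0.433.

0.433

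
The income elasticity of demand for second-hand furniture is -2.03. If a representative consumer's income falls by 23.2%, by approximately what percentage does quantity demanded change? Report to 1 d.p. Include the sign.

%ΔQ ≈ η × %ΔI = -2.03 × (-23.2%) = 47.1%.

47.1%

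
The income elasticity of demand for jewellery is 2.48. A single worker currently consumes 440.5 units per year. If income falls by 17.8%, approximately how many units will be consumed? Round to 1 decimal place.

%ΔQ ≈ η × %ΔI = 2.48 × (-17.8%) = -44.144%.
New Q ≈ 440.5 × (1 − 0.44144) = 246.0.

246.0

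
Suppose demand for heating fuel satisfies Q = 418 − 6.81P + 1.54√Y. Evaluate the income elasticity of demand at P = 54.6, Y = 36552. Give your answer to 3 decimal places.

0.432

At P = 54.6, Y = 36552: Q = 340.600.
Holding P constant, ∂Q/∂Y = 1.54/(2√Y) = 0.0040275.
η_Y = (∂Q/∂Y)·(Y/Q) = 0.0040275 × (36552/340.600) = 0.432.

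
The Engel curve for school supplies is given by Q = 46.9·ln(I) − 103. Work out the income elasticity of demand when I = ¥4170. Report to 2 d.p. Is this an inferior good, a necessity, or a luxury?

At I = 4170: Q = 287.943.
dQ/dI = 46.9/I = 0.011247 at this income.
η = (dQ/dI)·(I/Q) = 0.011247 × (4170/287.943) = 0.16.
Since 0 < η < 1, the good is a necessity.

0.16 (necessity)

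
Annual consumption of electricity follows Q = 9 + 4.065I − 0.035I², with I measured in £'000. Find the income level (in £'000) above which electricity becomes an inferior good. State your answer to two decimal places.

58.07

dQ/dI = 4.065 − 0.07I.
The good is inferior where dQ/dI < 0. Setting dQ/dI = 0 gives I = 4.065 / 0.07 = 58.07.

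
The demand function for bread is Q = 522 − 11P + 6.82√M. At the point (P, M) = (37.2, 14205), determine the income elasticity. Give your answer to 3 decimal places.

At P = 37.2, M = 14205: Q = 925.640.
Holding P constant, ∂Q/∂M = 6.82/(2√M) = 0.028611.
η_M = (∂Q/∂M)·(M/Q) = 0.028611 × (14205/925.640) = 0.439.

0.439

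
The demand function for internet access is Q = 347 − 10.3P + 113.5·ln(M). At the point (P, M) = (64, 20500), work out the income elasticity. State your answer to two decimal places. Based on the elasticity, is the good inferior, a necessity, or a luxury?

0.14 (necessity)

At P = 64, M = 20500: Q = 814.648.
Holding P constant, ∂Q/∂M = 113.5/M = 0.00553659.
η_M = (∂Q/∂M)·(M/Q) = 0.00553659 × (20500/814.648) = 0.14.
Since 0 < η < 1, this is a necessity.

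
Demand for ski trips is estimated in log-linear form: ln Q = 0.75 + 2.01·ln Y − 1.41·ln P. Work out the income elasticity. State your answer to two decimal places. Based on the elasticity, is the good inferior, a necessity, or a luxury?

2.01 (luxury)

In a log-linear demand, the coefficient on ln Y is the income elasticity.
So η = 2.01.
η > 1 ⇒ luxury.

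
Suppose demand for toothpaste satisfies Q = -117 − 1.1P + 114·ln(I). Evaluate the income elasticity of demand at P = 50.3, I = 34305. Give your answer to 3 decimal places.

At P = 50.3, I = 34305: Q = 1018.177.
Holding P constant, ∂Q/∂I = 114/I = 0.00332313.
η_I = (∂Q/∂I)·(I/Q) = 0.00332313 × (34305/1018.177) = 0.112.

0.112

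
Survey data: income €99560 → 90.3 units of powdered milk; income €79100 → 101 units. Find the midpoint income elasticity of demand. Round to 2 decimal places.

-0.49

ΔQ = 101 − 90.3 = 10.7; midpoint Q̄ = (90.3 + 101)/2 = 95.65.
ΔI = 79100 − 99560 = -20460; midpoint Ī = (99560 + 79100)/2 = 89330.
η = (ΔQ/Q̄) ÷ (ΔI/Ī) = (10.7/95.65) ÷ (-20460/89330) = -0.49.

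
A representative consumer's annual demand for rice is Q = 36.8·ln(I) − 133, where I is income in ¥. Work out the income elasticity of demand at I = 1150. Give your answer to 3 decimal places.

0.291

At I = 1150: Q = 126.349.
dQ/dI = 36.8/I = 0.032 at this income.
η = (dQ/dI)·(I/Q) = 0.032 × (1150/126.349) = 0.291.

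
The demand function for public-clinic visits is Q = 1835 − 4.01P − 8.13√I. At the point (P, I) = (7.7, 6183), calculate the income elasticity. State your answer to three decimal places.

At P = 7.7, I = 6183: Q = 1164.844.
Holding P constant, ∂Q/∂I = -8.13/(2√I) = -0.0516965.
η_I = (∂Q/∂I)·(I/Q) = -0.0516965 × (6183/1164.844) = -0.274.

-0.274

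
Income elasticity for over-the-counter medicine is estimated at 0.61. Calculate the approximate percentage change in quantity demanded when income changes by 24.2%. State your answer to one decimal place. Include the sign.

14.8%

%ΔQ ≈ η × %ΔI = 0.61 × 24.2% = 14.8%.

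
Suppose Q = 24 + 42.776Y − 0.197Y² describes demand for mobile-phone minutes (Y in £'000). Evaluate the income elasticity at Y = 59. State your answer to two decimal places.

At Y = 59: Q = 1862.0270.
dQ/dY = 42.776 − 0.394Y = 19.53000.
η = (dQ/dY)·(Y/Q) = 19.53000 × (59/1862.0270) = 0.62.

0.62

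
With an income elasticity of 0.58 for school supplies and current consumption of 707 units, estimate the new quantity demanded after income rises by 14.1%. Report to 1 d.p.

%ΔQ ≈ η × %ΔI = 0.58 × 14.1% = 8.178%.
New Q ≈ 707 × (1 + 0.08178) = 764.8.

764.8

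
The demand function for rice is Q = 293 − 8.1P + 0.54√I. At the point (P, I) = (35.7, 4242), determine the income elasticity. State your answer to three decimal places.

At P = 35.7, I = 4242: Q = 39.001.
Holding P constant, ∂Q/∂I = 0.54/(2√I) = 0.00414551.
η_I = (∂Q/∂I)·(I/Q) = 0.00414551 × (4242/39.001) = 0.451.

0.451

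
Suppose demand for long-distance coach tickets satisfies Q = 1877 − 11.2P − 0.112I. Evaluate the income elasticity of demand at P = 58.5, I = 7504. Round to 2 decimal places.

At P = 58.5, I = 7504: Q = 381.352.
Holding P constant, ∂Q/∂I = −0.112.
η_I = (∂Q/∂I)·(I/Q) = -0.112 × (7504/381.352) = -2.20.

-2.20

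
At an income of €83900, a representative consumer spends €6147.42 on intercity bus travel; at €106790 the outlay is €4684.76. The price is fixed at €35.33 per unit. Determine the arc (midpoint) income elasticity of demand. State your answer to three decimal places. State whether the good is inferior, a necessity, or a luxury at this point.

With a constant price, Q₁ = 6147.42/35.33 = 174.000 and Q₂ = 4684.76/35.33 = 132.600 (equivalently, work directly with expenditure since P cancels).
Midpoint %ΔQ = (4684.76 − 6147.42)/5416.09 = -0.27006; midpoint %ΔI = (106790 − 83900)/95345 = 0.24008.
η = -0.27006 / 0.24008 = -1.125.
η < 0 ⇒ inferior good.

-1.125 (inferior good)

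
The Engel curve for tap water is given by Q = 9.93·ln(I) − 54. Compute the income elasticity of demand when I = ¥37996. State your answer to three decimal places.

At I = 37996: Q = 50.714.
dQ/dI = 9.93/I = 0.000261343 at this income.
η = (dQ/dI)·(I/Q) = 0.000261343 × (37996/50.714) = 0.196.

0.196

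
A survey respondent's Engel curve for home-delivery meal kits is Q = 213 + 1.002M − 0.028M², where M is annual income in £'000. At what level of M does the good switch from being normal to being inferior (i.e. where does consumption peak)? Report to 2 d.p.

dQ/dM = 1.002 − 0.056M.
The good is inferior where dQ/dM < 0. Setting dQ/dM = 0 gives M = 1.002 / 0.056 = 17.89.

17.89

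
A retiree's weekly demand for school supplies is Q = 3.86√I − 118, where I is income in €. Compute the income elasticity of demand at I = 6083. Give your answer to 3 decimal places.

At I = 6083: Q = 183.055.
dQ/dI = 3.86/(2√I) = 0.0247456 at this income.
η = (dQ/dI)·(I/Q) = 0.0247456 × (6083/183.055) = 0.822.

0.822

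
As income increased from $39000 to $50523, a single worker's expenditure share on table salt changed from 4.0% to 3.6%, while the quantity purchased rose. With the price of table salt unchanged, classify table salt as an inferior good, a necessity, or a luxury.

necessity

Quantity rises but the budget share falls as income rises, so 0 < η < 1.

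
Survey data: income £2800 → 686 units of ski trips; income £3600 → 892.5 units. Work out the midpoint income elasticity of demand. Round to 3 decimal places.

1.047

ΔQ = 892.5 − 686 = 206.5; midpoint Q̄ = (686 + 892.5)/2 = 789.25.
ΔI = 3600 − 2800 = 800; midpoint Ī = (2800 + 3600)/2 = 3200.
η = (ΔQ/Q̄) ÷ (ΔI/Ī) = (206.5/789.25) ÷ (800/3200) = 1.047.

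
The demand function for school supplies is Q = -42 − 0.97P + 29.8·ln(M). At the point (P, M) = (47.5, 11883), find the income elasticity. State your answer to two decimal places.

0.16

At P = 47.5, M = 11883: Q = 191.534.
Holding P constant, ∂Q/∂M = 29.8/M = 0.00250778.
η_M = (∂Q/∂M)·(M/Q) = 0.00250778 × (11883/191.534) = 0.16.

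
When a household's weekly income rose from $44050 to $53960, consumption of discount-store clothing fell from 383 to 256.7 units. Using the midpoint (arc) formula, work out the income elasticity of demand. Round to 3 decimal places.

-1.953

ΔQ = 256.7 − 383 = -126.3; midpoint Q̄ = (383 + 256.7)/2 = 319.85.
ΔI = 53960 − 44050 = 9910; midpoint Ī = (44050 + 53960)/2 = 49005.
η = (ΔQ/Q̄) ÷ (ΔI/Ī) = (-126.3/319.85) ÷ (9910/49005) = -1.953.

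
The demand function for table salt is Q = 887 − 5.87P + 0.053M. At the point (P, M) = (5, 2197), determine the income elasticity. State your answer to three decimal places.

At P = 5, M = 2197: Q = 974.091.
Holding P constant, ∂Q/∂M = 0.053.
η_M = (∂Q/∂M)·(M/Q) = 0.053 × (2197/974.091) = 0.120.

0.120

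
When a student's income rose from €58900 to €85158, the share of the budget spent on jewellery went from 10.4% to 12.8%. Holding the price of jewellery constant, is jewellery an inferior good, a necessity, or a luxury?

The budget share rises as income rises, so η > 1.

luxury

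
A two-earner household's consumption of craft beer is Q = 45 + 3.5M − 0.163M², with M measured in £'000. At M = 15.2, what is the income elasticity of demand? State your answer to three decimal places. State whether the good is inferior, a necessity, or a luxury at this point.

-0.365 (inferior good)

At M = 15.2: Q = 60.5405.
dQ/dM = 3.5 − 0.326M = -1.45520.
η = (dQ/dM)·(M/Q) = -1.45520 × (15.2/60.5405) = -0.365.
η < 0 ⇒ inferior good.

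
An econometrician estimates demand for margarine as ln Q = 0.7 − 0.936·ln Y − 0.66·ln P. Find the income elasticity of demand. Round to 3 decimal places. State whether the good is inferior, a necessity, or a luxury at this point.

-0.936 (inferior good)

In a log-linear demand, the coefficient on ln Y is the income elasticity.
So η = -0.936.
η < 0 ⇒ inferior good.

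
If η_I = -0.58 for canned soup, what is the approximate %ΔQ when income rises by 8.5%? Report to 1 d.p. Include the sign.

-4.9%

%ΔQ ≈ η × %ΔI = -0.58 × 8.5% = -4.9%.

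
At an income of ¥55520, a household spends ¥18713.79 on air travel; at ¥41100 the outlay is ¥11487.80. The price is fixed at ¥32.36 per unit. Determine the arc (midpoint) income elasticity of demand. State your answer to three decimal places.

With a constant price, Q₁ = 18713.79/32.36 = 578.300 and Q₂ = 11487.80/32.36 = 355.000 (equivalently, work directly with expenditure since P cancels).
Midpoint %ΔQ = (11487.80 − 18713.79)/15100.80 = -0.47852; midpoint %ΔI = (41100 − 55520)/48310 = -0.29849.
η = -0.47852 / -0.29849 = 1.603.

1.603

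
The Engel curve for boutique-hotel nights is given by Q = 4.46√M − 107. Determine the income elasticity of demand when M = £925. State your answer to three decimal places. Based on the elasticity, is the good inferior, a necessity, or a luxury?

2.368 (luxury)

At M = 925: Q = 28.646.
dQ/dM = 4.46/(2√M) = 0.0733219 at this income.
η = (dQ/dM)·(M/Q) = 0.0733219 × (925/28.646) = 2.368.
Since η > 1, the good is a luxury.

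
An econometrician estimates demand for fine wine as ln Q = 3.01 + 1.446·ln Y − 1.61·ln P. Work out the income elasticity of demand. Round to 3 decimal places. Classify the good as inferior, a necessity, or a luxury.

1.446 (luxury)

In a log-linear demand, the coefficient on ln Y is the income elasticity.
So η = 1.446.
η > 1 ⇒ luxury.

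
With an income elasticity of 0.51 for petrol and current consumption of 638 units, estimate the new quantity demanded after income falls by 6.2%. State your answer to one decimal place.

617.8

%ΔQ ≈ η × %ΔI = 0.51 × (-6.2%) = -3.162%.
New Q ≈ 638 × (1 − 0.03162) = 617.8.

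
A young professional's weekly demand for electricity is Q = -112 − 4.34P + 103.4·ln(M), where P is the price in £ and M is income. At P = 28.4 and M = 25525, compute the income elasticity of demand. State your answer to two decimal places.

0.13

At P = 28.4, M = 25525: Q = 813.987.
Holding P constant, ∂Q/∂M = 103.4/M = 0.00405093.
η_M = (∂Q/∂M)·(M/Q) = 0.00405093 × (25525/813.987) = 0.13.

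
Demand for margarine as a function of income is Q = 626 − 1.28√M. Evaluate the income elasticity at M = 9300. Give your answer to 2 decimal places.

At M = 9300: Q = 502.561.
dQ/dM = -1.28/(2√M) = -0.00663649 at this income.
η = (dQ/dM)·(M/Q) = -0.00663649 × (9300/502.561) = -0.12.

-0.12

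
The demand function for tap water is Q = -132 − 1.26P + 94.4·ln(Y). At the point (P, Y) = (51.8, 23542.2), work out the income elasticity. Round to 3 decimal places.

At P = 51.8, Y = 23542.2: Q = 753.014.
Holding P constant, ∂Q/∂Y = 94.4/Y = 0.00400982.
η_Y = (∂Q/∂Y)·(Y/Q) = 0.00400982 × (23542.2/753.014) = 0.125.

0.125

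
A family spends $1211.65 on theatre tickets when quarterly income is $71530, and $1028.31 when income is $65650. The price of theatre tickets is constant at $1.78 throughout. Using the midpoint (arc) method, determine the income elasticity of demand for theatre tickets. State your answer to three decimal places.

1.910

With a constant price, Q₁ = 1211.65/1.78 = 680.702 and Q₂ = 1028.31/1.78 = 577.702 (equivalently, work directly with expenditure since P cancels).
Midpoint %ΔQ = (1028.31 − 1211.65)/1119.98 = -0.16370; midpoint %ΔI = (65650 − 71530)/68590 = -0.08573.
η = -0.16370 / -0.08573 = 1.910.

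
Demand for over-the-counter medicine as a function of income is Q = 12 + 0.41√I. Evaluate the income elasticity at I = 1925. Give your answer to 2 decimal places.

At I = 1925: Q = 29.989.
dQ/dI = 0.41/(2√I) = 0.00467238 at this income.
η = (dQ/dI)·(I/Q) = 0.00467238 × (1925/29.989) = 0.30.

0.30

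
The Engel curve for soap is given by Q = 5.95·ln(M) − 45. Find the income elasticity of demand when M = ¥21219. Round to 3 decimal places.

0.417

At M = 21219: Q = 14.278.
dQ/dM = 5.95/M = 0.000280409 at this income.
η = (dQ/dM)·(M/Q) = 0.000280409 × (21219/14.278) = 0.417.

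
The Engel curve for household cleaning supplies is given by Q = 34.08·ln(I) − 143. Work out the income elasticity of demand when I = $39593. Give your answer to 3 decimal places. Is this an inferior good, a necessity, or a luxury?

0.156 (necessity)

At I = 39593: Q = 217.785.
dQ/dI = 34.08/I = 0.000860758 at this income.
η = (dQ/dI)·(I/Q) = 0.000860758 × (39593/217.785) = 0.156.
Since 0 < η < 1, the good is a necessity.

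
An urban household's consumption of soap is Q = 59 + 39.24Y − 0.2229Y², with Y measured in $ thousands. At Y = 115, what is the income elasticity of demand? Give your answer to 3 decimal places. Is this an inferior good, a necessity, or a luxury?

-0.852 (inferior good)

At Y = 115: Q = 1623.7475.
dQ/dY = 39.24 − 0.4458Y = -12.02700.
η = (dQ/dY)·(Y/Q) = -12.02700 × (115/1623.7475) = -0.852.
η < 0 ⇒ inferior good.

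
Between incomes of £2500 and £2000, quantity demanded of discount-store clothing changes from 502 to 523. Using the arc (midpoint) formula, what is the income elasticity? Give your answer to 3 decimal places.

-0.184

ΔQ = 523 − 502 = 21; midpoint Q̄ = (502 + 523)/2 = 512.5.
ΔI = 2000 − 2500 = -500; midpoint Ī = (2500 + 2000)/2 = 2250.
η = (ΔQ/Q̄) ÷ (ΔI/Ī) = (21/512.5) ÷ (-500/2250) = -0.184.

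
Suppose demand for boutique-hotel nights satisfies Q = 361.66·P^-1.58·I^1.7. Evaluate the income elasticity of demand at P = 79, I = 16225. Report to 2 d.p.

1.70

For a multiplicative demand Q = A·P^α·I^β, the income elasticity is β everywhere.
Here β = 1.7, so η = 1.70.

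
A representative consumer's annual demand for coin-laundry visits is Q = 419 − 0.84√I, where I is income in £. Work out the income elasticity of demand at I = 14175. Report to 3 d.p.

At I = 14175: Q = 318.991.
dQ/dI = -0.84/(2√I) = -0.00352767 at this income.
η = (dQ/dI)·(I/Q) = -0.00352767 × (14175/318.991) = -0.157.

-0.157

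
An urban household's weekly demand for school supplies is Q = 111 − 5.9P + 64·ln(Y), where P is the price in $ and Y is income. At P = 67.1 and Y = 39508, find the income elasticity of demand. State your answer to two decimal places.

At P = 67.1, Y = 39508: Q = 392.503.
Holding P constant, ∂Q/∂Y = 64/Y = 0.00161993.
η_Y = (∂Q/∂Y)·(Y/Q) = 0.00161993 × (39508/392.503) = 0.16.

0.16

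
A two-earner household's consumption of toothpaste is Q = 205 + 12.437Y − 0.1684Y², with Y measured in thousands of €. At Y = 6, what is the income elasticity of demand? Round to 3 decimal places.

At Y = 6: Q = 273.5596.
dQ/dY = 12.437 − 0.3368Y = 10.41620.
η = (dQ/dY)·(Y/Q) = 10.41620 × (6/273.5596) = 0.228.

0.228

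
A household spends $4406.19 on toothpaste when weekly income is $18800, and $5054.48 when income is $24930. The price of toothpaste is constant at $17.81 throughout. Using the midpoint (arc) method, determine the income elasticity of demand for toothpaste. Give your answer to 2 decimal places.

With a constant price, Q₁ = 4406.19/17.81 = 247.400 and Q₂ = 5054.48/17.81 = 283.800 (equivalently, work directly with expenditure since P cancels).
Midpoint %ΔQ = (5054.48 − 4406.19)/4730.33 = 0.13705; midpoint %ΔI = (24930 − 18800)/21865 = 0.28036.
η = 0.13705 / 0.28036 = 0.49.

0.49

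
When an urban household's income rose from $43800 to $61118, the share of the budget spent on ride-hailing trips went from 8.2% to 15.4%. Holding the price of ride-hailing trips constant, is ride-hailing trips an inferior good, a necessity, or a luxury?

The budget share rises as income rises, so η > 1.

luxury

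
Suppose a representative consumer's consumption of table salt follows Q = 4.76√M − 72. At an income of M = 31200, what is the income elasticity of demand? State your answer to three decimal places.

At M = 31200: Q = 768.784.
dQ/dM = 4.76/(2√M) = 0.0134741 at this income.
η = (dQ/dM)·(M/Q) = 0.0134741 × (31200/768.784) = 0.547.

0.547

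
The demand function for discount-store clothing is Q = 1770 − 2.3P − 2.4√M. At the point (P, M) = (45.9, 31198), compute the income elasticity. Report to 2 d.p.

-0.17

At P = 45.9, M = 31198: Q = 1240.519.
Holding P constant, ∂Q/∂M = -2.4/(2√M) = -0.00679388.
η_M = (∂Q/∂M)·(M/Q) = -0.00679388 × (31198/1240.519) = -0.17.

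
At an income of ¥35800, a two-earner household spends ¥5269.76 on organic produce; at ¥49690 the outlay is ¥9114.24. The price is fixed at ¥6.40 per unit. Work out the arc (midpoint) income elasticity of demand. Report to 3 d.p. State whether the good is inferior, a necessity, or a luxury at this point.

With a constant price, Q₁ = 5269.76/6.40 = 823.400 and Q₂ = 9114.24/6.40 = 1424.100 (equivalently, work directly with expenditure since P cancels).
Midpoint %ΔQ = (9114.24 − 5269.76)/7192.00 = 0.53455; midpoint %ΔI = (49690 − 35800)/42745 = 0.32495.
η = 0.53455 / 0.32495 = 1.645.
η > 1 ⇒ luxury.

1.645 (luxury)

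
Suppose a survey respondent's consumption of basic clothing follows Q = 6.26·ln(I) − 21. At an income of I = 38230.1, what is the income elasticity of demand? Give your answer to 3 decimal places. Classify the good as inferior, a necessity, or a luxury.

0.139 (necessity)

At I = 38230.1: Q = 45.052.
dQ/dI = 6.26/I = 0.000163745 at this income.
η = (dQ/dI)·(I/Q) = 0.000163745 × (38230.1/45.052) = 0.139.
Since 0 < η < 1, the good is a necessity.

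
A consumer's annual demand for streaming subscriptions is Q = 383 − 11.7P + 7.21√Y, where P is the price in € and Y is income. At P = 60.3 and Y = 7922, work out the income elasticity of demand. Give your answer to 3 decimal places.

1.005

At P = 60.3, Y = 7922: Q = 319.221.
Holding P constant, ∂Q/∂Y = 7.21/(2√Y) = 0.0405031.
η_Y = (∂Q/∂Y)·(Y/Q) = 0.0405031 × (7922/319.221) = 1.005.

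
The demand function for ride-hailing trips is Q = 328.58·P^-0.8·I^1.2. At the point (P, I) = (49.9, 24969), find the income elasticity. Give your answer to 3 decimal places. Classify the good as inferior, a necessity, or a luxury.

For a multiplicative demand Q = A·P^α·I^β, the income elasticity is β everywhere.
Here β = 1.2, so η = 1.200.
Since η > 1, this is a luxury.

1.200 (luxury)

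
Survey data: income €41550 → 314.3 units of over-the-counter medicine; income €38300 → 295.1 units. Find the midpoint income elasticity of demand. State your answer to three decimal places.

0.774

ΔQ = 295.1 − 314.3 = -19.2; midpoint Q̄ = (314.3 + 295.1)/2 = 304.7.
ΔI = 38300 − 41550 = -3250; midpoint Ī = (41550 + 38300)/2 = 39925.
η = (ΔQ/Q̄) ÷ (ΔI/Ī) = (-19.2/304.7) ÷ (-3250/39925) = 0.774.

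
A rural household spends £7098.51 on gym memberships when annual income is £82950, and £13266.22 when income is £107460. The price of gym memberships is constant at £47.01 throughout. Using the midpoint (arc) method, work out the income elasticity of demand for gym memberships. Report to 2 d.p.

With a constant price, Q₁ = 7098.51/47.01 = 151.000 and Q₂ = 13266.22/47.01 = 282.200 (equivalently, work directly with expenditure since P cancels).
Midpoint %ΔQ = (13266.22 − 7098.51)/10182.37 = 0.60572; midpoint %ΔI = (107460 − 82950)/95205 = 0.25744.
η = 0.60572 / 0.25744 = 2.35.

2.35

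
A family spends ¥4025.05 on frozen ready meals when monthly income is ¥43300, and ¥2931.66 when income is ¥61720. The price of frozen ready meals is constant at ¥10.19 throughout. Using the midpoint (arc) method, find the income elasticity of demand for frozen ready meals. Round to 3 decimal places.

-0.896

With a constant price, Q₁ = 4025.05/10.19 = 395.000 and Q₂ = 2931.66/10.19 = 287.700 (equivalently, work directly with expenditure since P cancels).
Midpoint %ΔQ = (2931.66 − 4025.05)/3478.36 = -0.31434; midpoint %ΔI = (61720 − 43300)/52510 = 0.35079.
η = -0.31434 / 0.35079 = -0.896.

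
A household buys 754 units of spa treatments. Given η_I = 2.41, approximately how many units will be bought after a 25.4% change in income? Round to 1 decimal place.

%ΔQ ≈ η × %ΔI = 2.41 × 25.4% = 61.214%.
New Q ≈ 754 × (1 + 0.61214) = 1215.6.

1215.6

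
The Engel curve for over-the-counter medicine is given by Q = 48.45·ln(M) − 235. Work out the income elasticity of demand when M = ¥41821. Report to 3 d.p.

At M = 41821: Q = 280.564.
dQ/dM = 48.45/M = 0.00115851 at this income.
η = (dQ/dM)·(M/Q) = 0.00115851 × (41821/280.564) = 0.173.

0.173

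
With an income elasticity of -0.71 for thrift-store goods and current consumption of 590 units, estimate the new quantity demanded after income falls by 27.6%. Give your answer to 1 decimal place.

705.6

%ΔQ ≈ η × %ΔI = -0.71 × (-27.6%) = 19.596%.
New Q ≈ 590 × (1 + 0.19596) = 705.6.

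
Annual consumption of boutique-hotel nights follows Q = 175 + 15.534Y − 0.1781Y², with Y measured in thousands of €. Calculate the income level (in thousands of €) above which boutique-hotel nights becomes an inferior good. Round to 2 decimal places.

43.61

dQ/dY = 15.534 − 0.3562Y.
The good is inferior where dQ/dY < 0. Setting dQ/dY = 0 gives Y = 15.534 / 0.3562 = 43.61.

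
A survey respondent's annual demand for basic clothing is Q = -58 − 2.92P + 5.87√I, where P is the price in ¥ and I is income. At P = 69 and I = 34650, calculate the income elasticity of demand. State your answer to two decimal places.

0.66

At P = 69, I = 34650: Q = 833.192.
Holding P constant, ∂Q/∂I = 5.87/(2√I) = 0.0157673.
η_I = (∂Q/∂I)·(I/Q) = 0.0157673 × (34650/833.192) = 0.66.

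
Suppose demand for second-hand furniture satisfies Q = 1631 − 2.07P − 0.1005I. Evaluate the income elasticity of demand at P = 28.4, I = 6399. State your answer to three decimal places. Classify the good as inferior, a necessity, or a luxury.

At P = 28.4, I = 6399: Q = 929.113.
Holding P constant, ∂Q/∂I = −0.1005.
η_I = (∂Q/∂I)·(I/Q) = -0.1005 × (6399/929.113) = -0.692.
Since η < 0, this is an inferior good.

-0.692 (inferior good)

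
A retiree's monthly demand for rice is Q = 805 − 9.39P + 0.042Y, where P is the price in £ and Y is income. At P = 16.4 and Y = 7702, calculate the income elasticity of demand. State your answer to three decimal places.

0.332

At P = 16.4, Y = 7702: Q = 974.488.
Holding P constant, ∂Q/∂Y = 0.042.
η_Y = (∂Q/∂Y)·(Y/Q) = 0.042 × (7702/974.488) = 0.332.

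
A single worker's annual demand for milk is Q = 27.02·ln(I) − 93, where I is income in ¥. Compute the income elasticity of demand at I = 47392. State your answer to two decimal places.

0.14

At I = 47392: Q = 197.903.
dQ/dI = 27.02/I = 0.000570138 at this income.
η = (dQ/dI)·(I/Q) = 0.000570138 × (47392/197.903) = 0.14.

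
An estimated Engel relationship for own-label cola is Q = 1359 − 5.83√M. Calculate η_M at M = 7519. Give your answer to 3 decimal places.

-0.296

At M = 7519: Q = 853.468.
dQ/dM = -5.83/(2√M) = -0.033617 at this income.
η = (dQ/dM)·(M/Q) = -0.033617 × (7519/853.468) = -0.296.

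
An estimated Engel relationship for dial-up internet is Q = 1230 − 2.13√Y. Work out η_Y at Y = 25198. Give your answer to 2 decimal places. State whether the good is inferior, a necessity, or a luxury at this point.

At Y = 25198: Q = 891.886.
dQ/dY = -2.13/(2√Y) = -0.00670914 at this income.
η = (dQ/dY)·(Y/Q) = -0.00670914 × (25198/891.886) = -0.19.
Since η < 0, the good is an inferior good.

-0.19 (inferior good)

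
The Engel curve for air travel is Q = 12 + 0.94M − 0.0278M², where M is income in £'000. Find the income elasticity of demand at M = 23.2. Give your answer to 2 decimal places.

At M = 23.2: Q = 18.8449.
dQ/dM = 0.94 − 0.0556M = -0.34992.
η = (dQ/dM)·(M/Q) = -0.34992 × (23.2/18.8449) = -0.43.

-0.43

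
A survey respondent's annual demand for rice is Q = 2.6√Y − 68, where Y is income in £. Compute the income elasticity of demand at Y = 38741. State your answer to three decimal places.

At Y = 38741: Q = 443.751.
dQ/dY = 2.6/(2√Y) = 0.00660477 at this income.
η = (dQ/dY)·(Y/Q) = 0.00660477 × (38741/443.751) = 0.577.

0.577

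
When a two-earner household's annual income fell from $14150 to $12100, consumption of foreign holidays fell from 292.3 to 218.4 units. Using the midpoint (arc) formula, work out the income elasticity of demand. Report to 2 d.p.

1.85

ΔQ = 218.4 − 292.3 = -73.9; midpoint Q̄ = (292.3 + 218.4)/2 = 255.35.
ΔI = 12100 − 14150 = -2050; midpoint Ī = (14150 + 12100)/2 = 13125.
η = (ΔQ/Q̄) ÷ (ΔI/Ī) = (-73.9/255.35) ÷ (-2050/13125) = 1.85.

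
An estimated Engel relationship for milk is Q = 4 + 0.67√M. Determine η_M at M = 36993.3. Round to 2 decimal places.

At M = 36993.3: Q = 132.865.
dQ/dM = 0.67/(2√M) = 0.00174174 at this income.
η = (dQ/dM)·(M/Q) = 0.00174174 × (36993.3/132.865) = 0.48.

0.48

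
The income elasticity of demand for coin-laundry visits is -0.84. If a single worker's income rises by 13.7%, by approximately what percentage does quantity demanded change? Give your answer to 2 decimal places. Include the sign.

%ΔQ ≈ η × %ΔI = -0.84 × 13.7% = -11.51%.

-11.51%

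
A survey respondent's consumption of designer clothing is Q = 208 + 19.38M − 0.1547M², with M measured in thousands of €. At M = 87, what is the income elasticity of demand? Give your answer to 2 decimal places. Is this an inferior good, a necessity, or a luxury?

-0.91 (inferior good)

At M = 87: Q = 723.1357.
dQ/dM = 19.38 − 0.3094M = -7.53780.
η = (dQ/dM)·(M/Q) = -7.53780 × (87/723.1357) = -0.91.
η < 0 ⇒ inferior good.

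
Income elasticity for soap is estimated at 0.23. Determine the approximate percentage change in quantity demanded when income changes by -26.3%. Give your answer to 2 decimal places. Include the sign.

%ΔQ ≈ η × %ΔI = 0.23 × (-26.3%) = -6.05%.

-6.05%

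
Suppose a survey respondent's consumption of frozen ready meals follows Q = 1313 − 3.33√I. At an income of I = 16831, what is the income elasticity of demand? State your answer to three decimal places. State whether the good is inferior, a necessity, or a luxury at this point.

-0.245 (inferior good)

At I = 16831: Q = 880.985.
dQ/dI = -3.33/(2√I) = -0.0128339 at this income.
η = (dQ/dI)·(I/Q) = -0.0128339 × (16831/880.985) = -0.245.
Since η < 0, the good is an inferior good.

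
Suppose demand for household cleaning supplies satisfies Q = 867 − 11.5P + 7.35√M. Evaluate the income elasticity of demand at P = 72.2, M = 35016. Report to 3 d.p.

At P = 72.2, M = 35016: Q = 1412.073.
Holding P constant, ∂Q/∂M = 7.35/(2√M) = 0.0196392.
η_M = (∂Q/∂M)·(M/Q) = 0.0196392 × (35016/1412.073) = 0.487.

0.487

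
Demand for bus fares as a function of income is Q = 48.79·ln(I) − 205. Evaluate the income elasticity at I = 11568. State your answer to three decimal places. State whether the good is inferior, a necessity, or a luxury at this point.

0.194 (necessity)

At I = 11568: Q = 251.479.
dQ/dI = 48.79/I = 0.00421767 at this income.
η = (dQ/dI)·(I/Q) = 0.00421767 × (11568/251.479) = 0.194.
Since 0 < η < 1, the good is a necessity.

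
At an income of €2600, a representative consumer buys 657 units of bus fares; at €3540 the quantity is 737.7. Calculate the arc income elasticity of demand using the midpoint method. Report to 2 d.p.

ΔQ = 737.7 − 657 = 80.7; midpoint Q̄ = (657 + 737.7)/2 = 697.35.
ΔI = 3540 − 2600 = 940; midpoint Ī = (2600 + 3540)/2 = 3070.
η = (ΔQ/Q̄) ÷ (ΔI/Ī) = (80.7/697.35) ÷ (940/3070) = 0.38.

0.38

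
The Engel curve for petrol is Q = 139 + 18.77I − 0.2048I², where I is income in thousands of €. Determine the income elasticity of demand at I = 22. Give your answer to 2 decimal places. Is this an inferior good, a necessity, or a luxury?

At I = 22: Q = 452.8168.
dQ/dI = 18.77 − 0.4096I = 9.75880.
η = (dQ/dI)·(I/Q) = 9.75880 × (22/452.8168) = 0.47.
0 < η < 1 ⇒ necessity.

0.47 (necessity)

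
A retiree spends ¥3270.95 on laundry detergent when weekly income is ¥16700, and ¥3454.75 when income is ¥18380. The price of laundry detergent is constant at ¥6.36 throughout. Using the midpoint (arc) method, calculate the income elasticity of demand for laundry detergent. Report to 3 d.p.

With a constant price, Q₁ = 3270.95/6.36 = 514.300 and Q₂ = 3454.75/6.36 = 543.200 (equivalently, work directly with expenditure since P cancels).
Midpoint %ΔQ = (3454.75 − 3270.95)/3362.85 = 0.05466; midpoint %ΔI = (18380 − 16700)/17540 = 0.09578.
η = 0.05466 / 0.09578 = 0.571.

0.571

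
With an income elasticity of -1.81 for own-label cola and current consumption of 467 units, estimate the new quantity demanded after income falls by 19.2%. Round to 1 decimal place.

%ΔQ ≈ η × %ΔI = -1.81 × (-19.2%) = 34.752%.
New Q ≈ 467 × (1 + 0.34752) = 629.3.

629.3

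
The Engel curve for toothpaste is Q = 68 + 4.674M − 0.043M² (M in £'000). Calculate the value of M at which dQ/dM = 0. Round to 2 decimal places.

54.35

dQ/dM = 4.674 − 0.086M.
The good is inferior where dQ/dM < 0. Setting dQ/dM = 0 gives M = 4.674 / 0.086 = 54.35.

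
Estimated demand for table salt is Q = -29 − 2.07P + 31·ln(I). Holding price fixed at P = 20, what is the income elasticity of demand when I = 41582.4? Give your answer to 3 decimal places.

0.120

At P = 20, I = 41582.4: Q = 259.298.
Holding P constant, ∂Q/∂I = 31/I = 0.000745508.
η_I = (∂Q/∂I)·(I/Q) = 0.000745508 × (41582.4/259.298) = 0.120.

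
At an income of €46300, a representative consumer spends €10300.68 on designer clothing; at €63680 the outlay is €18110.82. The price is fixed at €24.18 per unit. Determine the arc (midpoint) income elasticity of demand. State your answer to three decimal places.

1.740

With a constant price, Q₁ = 10300.68/24.18 = 426.000 and Q₂ = 18110.82/24.18 = 749.000 (equivalently, work directly with expenditure since P cancels).
Midpoint %ΔQ = (18110.82 − 10300.68)/14205.75 = 0.54979; midpoint %ΔI = (63680 − 46300)/54990 = 0.31606.
η = 0.54979 / 0.31606 = 1.740.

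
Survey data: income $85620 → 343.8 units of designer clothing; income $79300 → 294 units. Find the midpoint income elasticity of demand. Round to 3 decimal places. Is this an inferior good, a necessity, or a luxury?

2.038 (luxury)

ΔQ = 294 − 343.8 = -49.8; midpoint Q̄ = (343.8 + 294)/2 = 318.9.
ΔI = 79300 − 85620 = -6320; midpoint Ī = (85620 + 79300)/2 = 82460.
η = (ΔQ/Q̄) ÷ (ΔI/Ī) = (-49.8/318.9) ÷ (-6320/82460) = 2.038.
η > 1 ⇒ luxury.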